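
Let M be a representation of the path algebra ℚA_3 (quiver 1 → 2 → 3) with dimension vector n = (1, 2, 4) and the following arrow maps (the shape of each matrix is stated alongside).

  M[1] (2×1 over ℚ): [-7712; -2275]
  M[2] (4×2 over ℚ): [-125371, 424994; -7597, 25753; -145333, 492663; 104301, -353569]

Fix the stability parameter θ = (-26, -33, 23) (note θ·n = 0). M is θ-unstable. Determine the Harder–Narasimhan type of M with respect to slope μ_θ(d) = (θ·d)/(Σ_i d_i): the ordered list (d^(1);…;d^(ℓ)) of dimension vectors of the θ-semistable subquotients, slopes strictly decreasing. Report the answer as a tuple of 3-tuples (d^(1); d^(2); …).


Interval decomposition of M: I[1,3], I[2,3], I[3,3]^2.
HN type (ℓ=3): μ^(1)=23; μ^(2)=-59/2; μ^(3)=-33

((0, 0, 4); (1, 1, 0); (0, 1, 0))


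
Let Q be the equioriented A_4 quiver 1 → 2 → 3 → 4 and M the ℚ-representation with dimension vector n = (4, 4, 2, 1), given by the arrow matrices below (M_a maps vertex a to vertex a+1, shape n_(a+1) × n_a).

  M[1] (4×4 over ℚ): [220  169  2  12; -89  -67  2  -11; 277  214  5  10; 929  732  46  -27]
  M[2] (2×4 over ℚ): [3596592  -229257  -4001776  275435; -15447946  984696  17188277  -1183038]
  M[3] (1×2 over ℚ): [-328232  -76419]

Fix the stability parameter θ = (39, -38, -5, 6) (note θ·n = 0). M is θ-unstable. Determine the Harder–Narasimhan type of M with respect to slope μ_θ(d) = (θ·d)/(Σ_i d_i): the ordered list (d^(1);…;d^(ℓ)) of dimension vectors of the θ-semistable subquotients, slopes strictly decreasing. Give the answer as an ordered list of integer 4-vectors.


Via rank(M_{q-1}∘⋯∘M_p): M ≅ I[1,1], I[1,2], I[1,3], I[1,4], I[2,2].
μ_θ-semistable layers: μ^(1)=39; μ^(2)=6; μ^(3)=1/2; μ^(4)=-4/3; μ^(5)=-38

((1, 0, 0, 0); (0, 0, 0, 1); (1, 1, 0, 0); (2, 2, 2, 0); (0, 1, 0, 0))


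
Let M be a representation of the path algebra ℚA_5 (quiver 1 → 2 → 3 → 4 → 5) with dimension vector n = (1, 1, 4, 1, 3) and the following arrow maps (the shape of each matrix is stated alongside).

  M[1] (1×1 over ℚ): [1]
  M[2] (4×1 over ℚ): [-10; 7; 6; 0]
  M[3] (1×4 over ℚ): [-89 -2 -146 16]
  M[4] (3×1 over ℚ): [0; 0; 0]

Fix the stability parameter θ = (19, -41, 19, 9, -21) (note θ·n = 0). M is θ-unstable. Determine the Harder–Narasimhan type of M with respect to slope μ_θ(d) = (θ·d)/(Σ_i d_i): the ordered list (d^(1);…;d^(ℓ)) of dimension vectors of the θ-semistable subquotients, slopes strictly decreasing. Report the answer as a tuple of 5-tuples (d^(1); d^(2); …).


Barcode: M ≅ I[1,3], I[3,3]^2, I[3,4], I[5,5]^3. HN layers by μ_θ (4 steps, strictly decreasing):
  μ^(1)=19; μ^(2)=14; μ^(3)=-11; μ^(4)=-21

((0, 0, 3, 0, 0); (0, 0, 1, 1, 0); (1, 1, 0, 0, 0); (0, 0, 0, 0, 3))


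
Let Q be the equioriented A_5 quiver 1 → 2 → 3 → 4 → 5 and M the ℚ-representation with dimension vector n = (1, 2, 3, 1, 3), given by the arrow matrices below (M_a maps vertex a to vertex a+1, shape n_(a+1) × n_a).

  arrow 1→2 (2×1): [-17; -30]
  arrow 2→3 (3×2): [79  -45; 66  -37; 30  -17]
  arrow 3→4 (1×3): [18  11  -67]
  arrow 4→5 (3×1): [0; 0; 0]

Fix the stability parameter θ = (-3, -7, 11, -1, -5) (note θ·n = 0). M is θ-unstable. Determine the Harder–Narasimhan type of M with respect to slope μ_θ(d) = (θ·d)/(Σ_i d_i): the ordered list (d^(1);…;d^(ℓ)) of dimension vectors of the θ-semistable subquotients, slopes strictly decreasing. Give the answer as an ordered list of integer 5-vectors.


Via rank(M_{q-1}∘⋯∘M_p): M ≅ I[1,4], I[2,3], I[3,3], I[5,5]^3.
μ_θ-semistable layers: μ^(1)=11; μ^(2)=5; μ^(3)=-5; μ^(4)=-7

((0, 0, 2, 0, 0); (0, 0, 1, 1, 0); (1, 1, 0, 0, 3); (0, 1, 0, 0, 0))


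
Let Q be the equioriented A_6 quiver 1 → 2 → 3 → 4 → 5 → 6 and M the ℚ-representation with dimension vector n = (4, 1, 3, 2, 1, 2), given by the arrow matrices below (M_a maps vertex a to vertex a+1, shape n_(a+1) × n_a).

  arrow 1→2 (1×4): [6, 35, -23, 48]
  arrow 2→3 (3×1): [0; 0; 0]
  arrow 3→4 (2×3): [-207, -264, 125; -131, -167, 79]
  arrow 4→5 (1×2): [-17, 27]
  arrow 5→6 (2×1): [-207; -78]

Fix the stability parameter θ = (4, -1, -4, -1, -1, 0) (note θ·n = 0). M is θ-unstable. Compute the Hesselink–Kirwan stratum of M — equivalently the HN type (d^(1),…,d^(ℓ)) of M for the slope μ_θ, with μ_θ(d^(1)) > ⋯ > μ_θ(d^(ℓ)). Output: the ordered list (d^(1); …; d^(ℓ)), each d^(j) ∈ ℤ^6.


Via rank(M_{q-1}∘⋯∘M_p): M ≅ I[1,1]^3, I[1,2], I[3,3], I[3,4], I[3,6], I[6,6].
μ_θ-semistable layers: μ^(1)=4; μ^(2)=3/2; μ^(3)=0; μ^(4)=-1; μ^(5)=-4

((3, 0, 0, 0, 0, 0); (1, 1, 0, 0, 0, 0); (0, 0, 0, 0, 0, 2); (0, 0, 0, 2, 1, 0); (0, 0, 3, 0, 0, 0))


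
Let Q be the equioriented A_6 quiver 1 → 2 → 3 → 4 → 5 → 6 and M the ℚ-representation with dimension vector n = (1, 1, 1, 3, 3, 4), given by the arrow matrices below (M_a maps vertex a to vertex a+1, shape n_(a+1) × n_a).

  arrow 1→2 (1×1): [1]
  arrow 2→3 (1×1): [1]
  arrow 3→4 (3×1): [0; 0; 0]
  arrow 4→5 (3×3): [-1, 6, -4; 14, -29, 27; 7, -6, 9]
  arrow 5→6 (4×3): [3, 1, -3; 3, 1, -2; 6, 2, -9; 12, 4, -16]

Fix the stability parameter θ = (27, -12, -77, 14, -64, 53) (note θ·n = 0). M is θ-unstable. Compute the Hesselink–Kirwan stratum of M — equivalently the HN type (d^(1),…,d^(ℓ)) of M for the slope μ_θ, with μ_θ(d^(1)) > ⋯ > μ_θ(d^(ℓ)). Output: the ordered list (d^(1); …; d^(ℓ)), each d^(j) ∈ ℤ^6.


Via rank(M_{q-1}∘⋯∘M_p): M ≅ I[1,3], I[4,5], I[4,6]^2, I[6,6]^2.
μ_θ-semistable layers: μ^(1)=53; μ^(2)=-62/3; μ^(3)=-25

((0, 0, 0, 0, 0, 4); (1, 1, 1, 0, 0, 0); (0, 0, 0, 3, 3, 0))


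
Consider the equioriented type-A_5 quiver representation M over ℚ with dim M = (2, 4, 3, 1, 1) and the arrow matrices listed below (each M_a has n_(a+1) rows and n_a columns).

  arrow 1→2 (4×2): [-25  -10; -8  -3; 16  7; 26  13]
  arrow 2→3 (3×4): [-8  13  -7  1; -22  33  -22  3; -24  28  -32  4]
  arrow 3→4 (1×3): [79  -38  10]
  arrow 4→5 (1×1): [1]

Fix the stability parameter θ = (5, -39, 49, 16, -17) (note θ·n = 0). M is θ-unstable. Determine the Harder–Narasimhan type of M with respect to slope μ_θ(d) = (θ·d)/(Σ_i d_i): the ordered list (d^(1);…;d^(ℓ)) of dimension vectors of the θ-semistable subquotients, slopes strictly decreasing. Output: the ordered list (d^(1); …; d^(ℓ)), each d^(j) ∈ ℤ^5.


Via rank(M_{q-1}∘⋯∘M_p): M ≅ I[1,2], I[1,5], I[2,2], I[2,3], I[3,3].
μ_θ-semistable layers: μ^(1)=49; μ^(2)=16; μ^(3)=-17; μ^(4)=-39

((0, 0, 2, 0, 0); (0, 0, 1, 1, 1); (2, 2, 0, 0, 0); (0, 2, 0, 0, 0))


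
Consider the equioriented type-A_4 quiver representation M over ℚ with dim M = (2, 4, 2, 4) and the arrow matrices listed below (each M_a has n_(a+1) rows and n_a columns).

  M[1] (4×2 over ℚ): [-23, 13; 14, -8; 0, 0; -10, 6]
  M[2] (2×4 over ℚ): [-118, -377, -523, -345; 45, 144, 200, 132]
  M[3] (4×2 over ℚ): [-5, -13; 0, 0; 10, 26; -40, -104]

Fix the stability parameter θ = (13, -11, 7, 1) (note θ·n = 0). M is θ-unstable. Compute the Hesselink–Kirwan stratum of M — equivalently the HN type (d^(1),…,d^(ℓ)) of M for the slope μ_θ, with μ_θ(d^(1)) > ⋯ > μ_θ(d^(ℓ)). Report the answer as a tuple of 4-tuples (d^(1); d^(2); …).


Interval decomposition of M: I[1,3], I[1,4], I[2,2]^2, I[4,4]^3.
HN type (ℓ=4): μ^(1)=7; μ^(2)=4; μ^(3)=1; μ^(4)=-11

((0, 0, 1, 0); (0, 0, 1, 1); (2, 2, 0, 3); (0, 2, 0, 0))


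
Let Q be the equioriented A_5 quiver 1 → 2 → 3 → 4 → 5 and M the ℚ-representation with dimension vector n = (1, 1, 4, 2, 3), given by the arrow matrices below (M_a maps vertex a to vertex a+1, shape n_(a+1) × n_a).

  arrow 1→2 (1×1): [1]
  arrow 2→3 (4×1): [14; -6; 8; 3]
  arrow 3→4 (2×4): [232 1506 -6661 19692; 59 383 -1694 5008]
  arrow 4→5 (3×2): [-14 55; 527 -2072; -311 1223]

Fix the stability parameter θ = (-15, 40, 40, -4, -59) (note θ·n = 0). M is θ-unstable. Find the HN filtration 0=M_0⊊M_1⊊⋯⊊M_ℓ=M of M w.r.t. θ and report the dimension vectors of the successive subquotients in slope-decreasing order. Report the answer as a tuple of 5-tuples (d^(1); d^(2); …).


Barcode: M ≅ I[1,3], I[3,3], I[3,5]^2, I[5,5]. HN layers by μ_θ (4 steps, strictly decreasing):
  μ^(1)=40; μ^(2)=-23/3; μ^(3)=-15; μ^(4)=-59

((0, 1, 2, 0, 0); (0, 0, 2, 2, 2); (1, 0, 0, 0, 0); (0, 0, 0, 0, 1))


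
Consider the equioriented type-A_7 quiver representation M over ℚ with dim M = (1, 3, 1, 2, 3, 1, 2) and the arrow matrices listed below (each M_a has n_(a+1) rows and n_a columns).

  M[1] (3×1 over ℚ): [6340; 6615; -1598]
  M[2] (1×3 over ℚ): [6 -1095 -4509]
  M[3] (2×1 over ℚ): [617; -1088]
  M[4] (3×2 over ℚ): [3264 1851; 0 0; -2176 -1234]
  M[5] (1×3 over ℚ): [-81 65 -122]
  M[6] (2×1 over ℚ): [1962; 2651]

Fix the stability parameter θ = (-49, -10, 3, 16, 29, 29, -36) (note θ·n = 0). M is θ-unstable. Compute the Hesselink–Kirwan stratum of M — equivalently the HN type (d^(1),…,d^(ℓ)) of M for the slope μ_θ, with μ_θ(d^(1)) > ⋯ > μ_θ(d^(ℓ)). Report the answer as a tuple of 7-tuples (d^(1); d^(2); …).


Interval decomposition of M: I[1,4], I[2,2]^2, I[4,7], I[5,5]^2, I[7,7].
HN type (ℓ=7): μ^(1)=29; μ^(2)=16; μ^(3)=19/2; μ^(4)=3; μ^(5)=-10; μ^(6)=-36; μ^(7)=-49

((0, 0, 0, 0, 2, 0, 0); (0, 0, 0, 1, 0, 0, 0); (0, 0, 0, 1, 1, 1, 1); (0, 0, 1, 0, 0, 0, 0); (0, 3, 0, 0, 0, 0, 0); (0, 0, 0, 0, 0, 0, 1); (1, 0, 0, 0, 0, 0, 0))


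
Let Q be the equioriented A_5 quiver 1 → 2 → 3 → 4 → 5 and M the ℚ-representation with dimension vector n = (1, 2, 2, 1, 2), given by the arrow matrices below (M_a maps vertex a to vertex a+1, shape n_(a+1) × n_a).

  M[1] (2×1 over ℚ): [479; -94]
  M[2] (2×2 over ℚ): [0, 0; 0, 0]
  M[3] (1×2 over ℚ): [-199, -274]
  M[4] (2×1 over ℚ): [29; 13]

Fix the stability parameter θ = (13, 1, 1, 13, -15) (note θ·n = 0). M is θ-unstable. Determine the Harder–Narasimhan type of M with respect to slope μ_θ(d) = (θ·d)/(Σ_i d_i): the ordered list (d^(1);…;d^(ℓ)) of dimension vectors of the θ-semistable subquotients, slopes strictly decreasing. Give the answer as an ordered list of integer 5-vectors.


Via rank(M_{q-1}∘⋯∘M_p): M ≅ I[1,2], I[2,2], I[3,3], I[3,5], I[5,5].
μ_θ-semistable layers: μ^(1)=7; μ^(2)=1; μ^(3)=-1/3; μ^(4)=-15

((1, 1, 0, 0, 0); (0, 1, 1, 0, 0); (0, 0, 1, 1, 1); (0, 0, 0, 0, 1))


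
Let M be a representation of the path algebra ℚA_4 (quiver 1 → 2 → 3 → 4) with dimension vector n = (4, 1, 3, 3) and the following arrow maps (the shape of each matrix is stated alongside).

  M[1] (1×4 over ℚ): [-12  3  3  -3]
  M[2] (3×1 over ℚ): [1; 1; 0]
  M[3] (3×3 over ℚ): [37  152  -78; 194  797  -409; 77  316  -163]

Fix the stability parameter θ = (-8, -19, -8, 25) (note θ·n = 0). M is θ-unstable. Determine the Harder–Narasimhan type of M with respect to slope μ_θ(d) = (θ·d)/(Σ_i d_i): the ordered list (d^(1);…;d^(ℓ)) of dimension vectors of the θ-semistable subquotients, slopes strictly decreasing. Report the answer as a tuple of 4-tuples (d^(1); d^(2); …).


Interval decomposition of M: I[1,1]^3, I[1,4], I[3,4]^2.
HN type (ℓ=3): μ^(1)=25; μ^(2)=-8; μ^(3)=-27/2

((0, 0, 0, 3); (3, 0, 3, 0); (1, 1, 0, 0))


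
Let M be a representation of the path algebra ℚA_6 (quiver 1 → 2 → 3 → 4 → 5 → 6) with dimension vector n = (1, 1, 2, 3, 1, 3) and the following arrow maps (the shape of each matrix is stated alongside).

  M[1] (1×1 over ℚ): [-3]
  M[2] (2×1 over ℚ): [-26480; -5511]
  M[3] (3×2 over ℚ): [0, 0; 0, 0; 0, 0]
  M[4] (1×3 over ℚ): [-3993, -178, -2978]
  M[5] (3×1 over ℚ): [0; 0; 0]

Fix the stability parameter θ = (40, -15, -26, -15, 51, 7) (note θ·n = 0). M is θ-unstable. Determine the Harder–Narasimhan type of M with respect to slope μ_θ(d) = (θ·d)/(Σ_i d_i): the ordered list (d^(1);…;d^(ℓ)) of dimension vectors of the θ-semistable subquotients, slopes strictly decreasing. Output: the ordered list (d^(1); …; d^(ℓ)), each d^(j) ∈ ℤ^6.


Via rank(M_{q-1}∘⋯∘M_p): M ≅ I[1,3], I[3,3], I[4,4]^2, I[4,5], I[6,6]^3.
μ_θ-semistable layers: μ^(1)=51; μ^(2)=7; μ^(3)=-1/3; μ^(4)=-15; μ^(5)=-26

((0, 0, 0, 0, 1, 0); (0, 0, 0, 0, 0, 3); (1, 1, 1, 0, 0, 0); (0, 0, 0, 3, 0, 0); (0, 0, 1, 0, 0, 0))


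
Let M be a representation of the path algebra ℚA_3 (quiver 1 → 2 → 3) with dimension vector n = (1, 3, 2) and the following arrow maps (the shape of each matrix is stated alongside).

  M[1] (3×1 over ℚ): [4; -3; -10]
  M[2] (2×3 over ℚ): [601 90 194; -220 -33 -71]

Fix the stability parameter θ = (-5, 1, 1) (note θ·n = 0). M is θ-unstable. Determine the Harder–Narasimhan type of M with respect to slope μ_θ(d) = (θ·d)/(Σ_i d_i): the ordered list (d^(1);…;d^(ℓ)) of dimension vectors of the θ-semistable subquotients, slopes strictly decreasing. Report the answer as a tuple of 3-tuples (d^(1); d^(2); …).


Interval decomposition of M: I[1,3], I[2,2], I[2,3].
HN type (ℓ=2): μ^(1)=1; μ^(2)=-5

((0, 3, 2); (1, 0, 0))


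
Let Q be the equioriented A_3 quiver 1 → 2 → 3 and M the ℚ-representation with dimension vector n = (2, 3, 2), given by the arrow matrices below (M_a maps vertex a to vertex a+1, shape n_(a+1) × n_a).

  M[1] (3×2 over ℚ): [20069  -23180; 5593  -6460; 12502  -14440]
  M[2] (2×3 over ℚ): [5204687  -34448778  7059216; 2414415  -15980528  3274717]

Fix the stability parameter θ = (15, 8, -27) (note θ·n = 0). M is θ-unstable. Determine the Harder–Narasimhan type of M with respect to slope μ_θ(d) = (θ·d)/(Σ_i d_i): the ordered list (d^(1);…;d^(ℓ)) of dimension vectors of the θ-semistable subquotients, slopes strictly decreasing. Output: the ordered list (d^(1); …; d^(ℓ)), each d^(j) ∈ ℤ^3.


Interval decomposition of M: I[1,1], I[1,3], I[2,2], I[2,3].
HN type (ℓ=4): μ^(1)=15; μ^(2)=8; μ^(3)=-4/3; μ^(4)=-19/2

((1, 0, 0); (0, 1, 0); (1, 1, 1); (0, 1, 1))


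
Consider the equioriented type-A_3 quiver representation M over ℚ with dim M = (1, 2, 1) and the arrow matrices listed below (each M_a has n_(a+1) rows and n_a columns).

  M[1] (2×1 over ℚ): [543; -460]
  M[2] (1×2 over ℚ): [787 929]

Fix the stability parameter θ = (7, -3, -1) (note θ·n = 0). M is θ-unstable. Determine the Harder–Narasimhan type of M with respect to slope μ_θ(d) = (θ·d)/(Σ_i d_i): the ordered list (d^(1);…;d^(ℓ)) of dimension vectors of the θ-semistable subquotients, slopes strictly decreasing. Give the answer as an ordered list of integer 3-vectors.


Barcode: M ≅ I[1,3], I[2,2]. HN layers by μ_θ (2 steps, strictly decreasing):
  μ^(1)=1; μ^(2)=-3

((1, 1, 1); (0, 1, 0))


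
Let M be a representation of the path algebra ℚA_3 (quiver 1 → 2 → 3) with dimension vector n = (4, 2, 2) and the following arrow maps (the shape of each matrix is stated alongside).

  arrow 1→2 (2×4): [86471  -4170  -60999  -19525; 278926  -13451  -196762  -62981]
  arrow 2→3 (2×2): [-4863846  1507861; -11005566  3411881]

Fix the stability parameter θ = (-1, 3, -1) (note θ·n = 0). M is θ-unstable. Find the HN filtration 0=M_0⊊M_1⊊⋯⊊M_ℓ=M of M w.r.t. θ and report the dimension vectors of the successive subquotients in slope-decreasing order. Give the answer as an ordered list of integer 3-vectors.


Via rank(M_{q-1}∘⋯∘M_p): M ≅ I[1,1]^2, I[1,2], I[1,3], I[3,3].
μ_θ-semistable layers: μ^(1)=3; μ^(2)=1; μ^(3)=-1

((0, 1, 0); (0, 1, 1); (4, 0, 1))


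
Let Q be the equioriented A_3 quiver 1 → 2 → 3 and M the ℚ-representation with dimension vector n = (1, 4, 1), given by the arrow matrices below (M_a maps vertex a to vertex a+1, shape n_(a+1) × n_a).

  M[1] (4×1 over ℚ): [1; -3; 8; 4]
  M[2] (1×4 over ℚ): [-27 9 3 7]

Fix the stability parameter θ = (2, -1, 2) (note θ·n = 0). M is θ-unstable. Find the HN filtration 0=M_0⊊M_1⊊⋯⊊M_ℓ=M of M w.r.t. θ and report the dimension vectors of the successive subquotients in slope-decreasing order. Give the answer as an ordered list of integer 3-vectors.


Interval decomposition of M: I[1,3], I[2,2]^3.
HN type (ℓ=3): μ^(1)=2; μ^(2)=1/2; μ^(3)=-1

((0, 0, 1); (1, 1, 0); (0, 3, 0))


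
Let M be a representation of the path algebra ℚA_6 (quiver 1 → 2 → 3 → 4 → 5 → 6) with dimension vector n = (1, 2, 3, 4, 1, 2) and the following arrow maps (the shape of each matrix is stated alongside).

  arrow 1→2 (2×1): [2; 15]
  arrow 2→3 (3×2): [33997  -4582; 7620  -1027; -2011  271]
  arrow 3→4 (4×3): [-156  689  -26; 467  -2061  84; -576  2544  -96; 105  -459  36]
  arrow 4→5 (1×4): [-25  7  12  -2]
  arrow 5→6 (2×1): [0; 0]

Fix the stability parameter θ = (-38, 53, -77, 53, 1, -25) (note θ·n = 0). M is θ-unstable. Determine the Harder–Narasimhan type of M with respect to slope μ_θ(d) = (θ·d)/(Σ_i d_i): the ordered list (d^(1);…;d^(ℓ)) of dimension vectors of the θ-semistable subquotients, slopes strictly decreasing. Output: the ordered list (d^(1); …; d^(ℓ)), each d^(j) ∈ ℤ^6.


Via rank(M_{q-1}∘⋯∘M_p): M ≅ I[1,4], I[2,5], I[3,3], I[4,4]^2, I[6,6]^2.
μ_θ-semistable layers: μ^(1)=53; μ^(2)=27; μ^(3)=-12; μ^(4)=-25; μ^(5)=-38; μ^(6)=-77

((0, 0, 0, 3, 0, 0); (0, 0, 0, 1, 1, 0); (0, 2, 2, 0, 0, 0); (0, 0, 0, 0, 0, 2); (1, 0, 0, 0, 0, 0); (0, 0, 1, 0, 0, 0))


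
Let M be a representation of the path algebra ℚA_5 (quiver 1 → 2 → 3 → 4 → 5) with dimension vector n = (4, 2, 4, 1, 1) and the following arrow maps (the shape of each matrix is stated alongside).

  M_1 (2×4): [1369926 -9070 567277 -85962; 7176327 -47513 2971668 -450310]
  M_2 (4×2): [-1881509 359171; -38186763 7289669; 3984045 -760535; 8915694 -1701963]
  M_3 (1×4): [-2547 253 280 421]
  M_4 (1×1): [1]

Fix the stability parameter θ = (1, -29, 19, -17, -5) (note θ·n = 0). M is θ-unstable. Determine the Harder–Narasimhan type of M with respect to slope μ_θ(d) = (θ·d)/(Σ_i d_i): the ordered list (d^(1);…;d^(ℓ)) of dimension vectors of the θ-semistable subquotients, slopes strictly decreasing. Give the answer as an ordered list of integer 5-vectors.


Barcode: M ≅ I[1,1]^2, I[1,3], I[1,5], I[3,3]^2. HN layers by μ_θ (4 steps, strictly decreasing):
  μ^(1)=19; μ^(2)=1; μ^(3)=-1; μ^(4)=-14

((0, 0, 3, 0, 0); (2, 0, 0, 0, 0); (0, 0, 1, 1, 1); (2, 2, 0, 0, 0))


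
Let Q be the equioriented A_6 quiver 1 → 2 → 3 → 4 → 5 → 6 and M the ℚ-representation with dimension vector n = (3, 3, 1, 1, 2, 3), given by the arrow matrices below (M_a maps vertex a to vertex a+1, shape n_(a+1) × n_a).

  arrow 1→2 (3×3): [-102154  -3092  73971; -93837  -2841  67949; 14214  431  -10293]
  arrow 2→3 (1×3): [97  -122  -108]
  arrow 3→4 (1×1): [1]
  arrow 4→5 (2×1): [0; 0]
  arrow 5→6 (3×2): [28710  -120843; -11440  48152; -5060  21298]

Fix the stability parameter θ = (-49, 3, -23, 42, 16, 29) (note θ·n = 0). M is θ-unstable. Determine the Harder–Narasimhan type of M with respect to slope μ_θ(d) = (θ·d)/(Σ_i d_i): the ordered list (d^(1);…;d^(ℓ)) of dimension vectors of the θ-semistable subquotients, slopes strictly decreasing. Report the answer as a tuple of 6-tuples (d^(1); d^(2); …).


Interval decomposition of M: I[1,2]^2, I[1,4], I[5,5], I[5,6], I[6,6]^2.
HN type (ℓ=6): μ^(1)=42; μ^(2)=29; μ^(3)=16; μ^(4)=3; μ^(5)=-10; μ^(6)=-49

((0, 0, 0, 1, 0, 0); (0, 0, 0, 0, 0, 3); (0, 0, 0, 0, 2, 0); (0, 2, 0, 0, 0, 0); (0, 1, 1, 0, 0, 0); (3, 0, 0, 0, 0, 0))


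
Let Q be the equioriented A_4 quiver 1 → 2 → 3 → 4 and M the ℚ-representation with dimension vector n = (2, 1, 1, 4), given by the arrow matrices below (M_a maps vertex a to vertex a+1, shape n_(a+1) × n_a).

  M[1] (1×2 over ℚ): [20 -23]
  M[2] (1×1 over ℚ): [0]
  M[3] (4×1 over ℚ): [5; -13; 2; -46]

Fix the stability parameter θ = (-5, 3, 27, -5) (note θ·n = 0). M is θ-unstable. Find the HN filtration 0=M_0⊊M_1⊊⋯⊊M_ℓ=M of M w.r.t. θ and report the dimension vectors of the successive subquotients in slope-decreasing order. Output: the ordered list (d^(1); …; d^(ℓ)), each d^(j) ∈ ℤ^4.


Barcode: M ≅ I[1,1], I[1,2], I[3,4], I[4,4]^3. HN layers by μ_θ (3 steps, strictly decreasing):
  μ^(1)=11; μ^(2)=3; μ^(3)=-5

((0, 0, 1, 1); (0, 1, 0, 0); (2, 0, 0, 3))


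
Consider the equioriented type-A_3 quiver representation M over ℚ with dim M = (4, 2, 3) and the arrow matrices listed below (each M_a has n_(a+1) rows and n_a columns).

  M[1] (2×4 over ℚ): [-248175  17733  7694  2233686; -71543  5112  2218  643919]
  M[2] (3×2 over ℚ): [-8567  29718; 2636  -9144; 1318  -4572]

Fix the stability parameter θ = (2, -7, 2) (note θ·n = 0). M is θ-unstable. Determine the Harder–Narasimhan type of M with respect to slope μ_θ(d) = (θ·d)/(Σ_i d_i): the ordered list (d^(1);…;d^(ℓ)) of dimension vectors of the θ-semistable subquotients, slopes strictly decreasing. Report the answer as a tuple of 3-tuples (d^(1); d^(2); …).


Interval decomposition of M: I[1,1]^2, I[1,2], I[1,3], I[3,3]^2.
HN type (ℓ=2): μ^(1)=2; μ^(2)=-5/2

((2, 0, 3); (2, 2, 0))


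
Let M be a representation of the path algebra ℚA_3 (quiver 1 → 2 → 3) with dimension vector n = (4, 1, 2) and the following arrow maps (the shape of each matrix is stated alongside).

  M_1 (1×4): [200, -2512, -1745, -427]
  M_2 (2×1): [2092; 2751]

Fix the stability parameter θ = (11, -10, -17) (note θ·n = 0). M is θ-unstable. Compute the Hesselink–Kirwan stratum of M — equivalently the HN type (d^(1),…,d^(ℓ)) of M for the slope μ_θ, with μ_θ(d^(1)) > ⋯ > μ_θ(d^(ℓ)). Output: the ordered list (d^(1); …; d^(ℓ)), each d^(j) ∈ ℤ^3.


Barcode: M ≅ I[1,1]^3, I[1,3], I[3,3]. HN layers by μ_θ (3 steps, strictly decreasing):
  μ^(1)=11; μ^(2)=-16/3; μ^(3)=-17

((3, 0, 0); (1, 1, 1); (0, 0, 1))


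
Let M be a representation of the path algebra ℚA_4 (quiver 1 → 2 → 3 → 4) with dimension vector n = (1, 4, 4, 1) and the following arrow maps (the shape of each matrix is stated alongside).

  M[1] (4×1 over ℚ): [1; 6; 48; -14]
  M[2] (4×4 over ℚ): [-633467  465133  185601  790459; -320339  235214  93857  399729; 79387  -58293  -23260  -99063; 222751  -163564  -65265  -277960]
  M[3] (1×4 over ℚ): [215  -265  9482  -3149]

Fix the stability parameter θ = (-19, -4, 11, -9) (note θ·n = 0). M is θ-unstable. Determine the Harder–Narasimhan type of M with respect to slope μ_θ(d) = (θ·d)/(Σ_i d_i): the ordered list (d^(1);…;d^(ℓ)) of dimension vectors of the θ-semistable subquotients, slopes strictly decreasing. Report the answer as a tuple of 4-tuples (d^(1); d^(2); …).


Interval decomposition of M: I[1,4], I[2,3]^3.
HN type (ℓ=4): μ^(1)=11; μ^(2)=1; μ^(3)=-4; μ^(4)=-19

((0, 0, 3, 0); (0, 0, 1, 1); (0, 4, 0, 0); (1, 0, 0, 0))


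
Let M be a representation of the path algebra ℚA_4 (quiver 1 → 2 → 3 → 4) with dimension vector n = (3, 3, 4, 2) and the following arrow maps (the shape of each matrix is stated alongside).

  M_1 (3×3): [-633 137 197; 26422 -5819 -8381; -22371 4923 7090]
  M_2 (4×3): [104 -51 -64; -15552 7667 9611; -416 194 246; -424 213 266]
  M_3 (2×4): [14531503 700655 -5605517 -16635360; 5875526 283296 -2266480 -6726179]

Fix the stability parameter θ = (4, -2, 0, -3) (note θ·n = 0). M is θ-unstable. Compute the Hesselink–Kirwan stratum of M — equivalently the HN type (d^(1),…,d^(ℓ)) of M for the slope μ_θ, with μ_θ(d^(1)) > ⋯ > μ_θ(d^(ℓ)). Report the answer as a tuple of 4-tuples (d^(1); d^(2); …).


Barcode: M ≅ I[1,2], I[1,4]^2, I[3,3]^2. HN layers by μ_θ (3 steps, strictly decreasing):
  μ^(1)=1; μ^(2)=0; μ^(3)=-1/4

((1, 1, 0, 0); (0, 0, 2, 0); (2, 2, 2, 2))


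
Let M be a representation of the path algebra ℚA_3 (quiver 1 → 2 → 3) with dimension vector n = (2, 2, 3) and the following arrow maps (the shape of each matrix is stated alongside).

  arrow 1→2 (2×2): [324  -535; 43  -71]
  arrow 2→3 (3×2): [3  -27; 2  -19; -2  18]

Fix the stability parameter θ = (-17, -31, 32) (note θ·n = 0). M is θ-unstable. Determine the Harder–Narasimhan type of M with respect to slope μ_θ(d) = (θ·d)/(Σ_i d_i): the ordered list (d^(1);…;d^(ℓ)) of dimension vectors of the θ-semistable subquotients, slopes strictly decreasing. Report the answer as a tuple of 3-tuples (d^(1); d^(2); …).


Via rank(M_{q-1}∘⋯∘M_p): M ≅ I[1,3]^2, I[3,3].
μ_θ-semistable layers: μ^(1)=32; μ^(2)=-24

((0, 0, 3); (2, 2, 0))


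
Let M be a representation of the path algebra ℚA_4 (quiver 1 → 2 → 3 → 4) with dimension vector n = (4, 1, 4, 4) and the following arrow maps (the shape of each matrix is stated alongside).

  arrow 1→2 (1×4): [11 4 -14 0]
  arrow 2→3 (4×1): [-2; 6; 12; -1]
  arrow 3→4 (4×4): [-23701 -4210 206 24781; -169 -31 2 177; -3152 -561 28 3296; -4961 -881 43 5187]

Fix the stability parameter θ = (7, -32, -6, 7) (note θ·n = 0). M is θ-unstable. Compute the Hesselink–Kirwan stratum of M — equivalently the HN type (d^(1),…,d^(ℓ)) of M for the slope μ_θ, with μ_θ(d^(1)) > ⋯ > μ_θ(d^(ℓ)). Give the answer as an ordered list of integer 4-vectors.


Interval decomposition of M: I[1,1]^3, I[1,4], I[3,3], I[3,4]^2, I[4,4].
HN type (ℓ=3): μ^(1)=7; μ^(2)=-6; μ^(3)=-25/2

((3, 0, 0, 4); (0, 0, 4, 0); (1, 1, 0, 0))


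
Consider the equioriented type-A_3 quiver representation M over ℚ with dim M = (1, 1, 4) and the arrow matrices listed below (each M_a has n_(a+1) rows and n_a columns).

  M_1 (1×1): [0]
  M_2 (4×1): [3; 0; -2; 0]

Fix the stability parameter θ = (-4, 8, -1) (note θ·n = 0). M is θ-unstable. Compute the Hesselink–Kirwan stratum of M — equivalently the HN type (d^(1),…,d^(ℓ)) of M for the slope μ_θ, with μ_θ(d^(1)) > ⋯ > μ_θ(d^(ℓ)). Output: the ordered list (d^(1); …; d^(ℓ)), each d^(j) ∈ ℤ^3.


Via rank(M_{q-1}∘⋯∘M_p): M ≅ I[1,1], I[2,3], I[3,3]^3.
μ_θ-semistable layers: μ^(1)=7/2; μ^(2)=-1; μ^(3)=-4

((0, 1, 1); (0, 0, 3); (1, 0, 0))


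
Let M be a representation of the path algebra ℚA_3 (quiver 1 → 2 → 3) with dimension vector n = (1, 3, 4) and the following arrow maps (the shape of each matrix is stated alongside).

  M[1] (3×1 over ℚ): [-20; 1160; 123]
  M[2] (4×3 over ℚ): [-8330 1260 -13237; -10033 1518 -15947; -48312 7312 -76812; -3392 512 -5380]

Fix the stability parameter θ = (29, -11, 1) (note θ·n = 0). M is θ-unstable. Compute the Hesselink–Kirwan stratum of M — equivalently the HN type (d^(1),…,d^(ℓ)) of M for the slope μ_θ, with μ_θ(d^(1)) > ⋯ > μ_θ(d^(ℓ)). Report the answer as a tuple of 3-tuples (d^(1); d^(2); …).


Barcode: M ≅ I[1,3], I[2,2], I[2,3], I[3,3]^2. HN layers by μ_θ (3 steps, strictly decreasing):
  μ^(1)=19/3; μ^(2)=1; μ^(3)=-11

((1, 1, 1); (0, 0, 3); (0, 2, 0))


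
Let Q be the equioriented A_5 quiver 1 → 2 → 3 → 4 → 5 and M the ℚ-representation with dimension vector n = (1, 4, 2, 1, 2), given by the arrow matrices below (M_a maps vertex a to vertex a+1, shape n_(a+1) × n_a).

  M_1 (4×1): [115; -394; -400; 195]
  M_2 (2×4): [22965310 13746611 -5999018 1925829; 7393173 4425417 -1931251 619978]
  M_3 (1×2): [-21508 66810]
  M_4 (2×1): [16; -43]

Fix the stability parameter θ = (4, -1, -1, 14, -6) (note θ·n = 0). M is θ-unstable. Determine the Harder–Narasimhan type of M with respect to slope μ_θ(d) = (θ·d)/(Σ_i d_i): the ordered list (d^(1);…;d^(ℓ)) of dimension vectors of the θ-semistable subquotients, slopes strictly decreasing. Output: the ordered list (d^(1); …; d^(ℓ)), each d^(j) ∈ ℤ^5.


Via rank(M_{q-1}∘⋯∘M_p): M ≅ I[1,5], I[2,2]^2, I[2,3], I[5,5].
μ_θ-semistable layers: μ^(1)=4; μ^(2)=2/3; μ^(3)=-1; μ^(4)=-6

((0, 0, 0, 1, 1); (1, 1, 1, 0, 0); (0, 3, 1, 0, 0); (0, 0, 0, 0, 1))


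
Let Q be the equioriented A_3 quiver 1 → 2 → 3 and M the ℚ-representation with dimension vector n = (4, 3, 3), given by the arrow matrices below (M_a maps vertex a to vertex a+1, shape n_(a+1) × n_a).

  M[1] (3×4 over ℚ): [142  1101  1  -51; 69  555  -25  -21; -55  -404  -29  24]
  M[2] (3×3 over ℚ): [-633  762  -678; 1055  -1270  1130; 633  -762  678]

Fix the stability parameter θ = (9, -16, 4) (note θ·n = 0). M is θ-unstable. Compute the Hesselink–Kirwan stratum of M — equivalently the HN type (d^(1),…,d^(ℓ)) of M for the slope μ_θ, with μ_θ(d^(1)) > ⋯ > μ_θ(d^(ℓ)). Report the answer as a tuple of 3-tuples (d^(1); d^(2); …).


Interval decomposition of M: I[1,1], I[1,2]^2, I[1,3], I[3,3]^2.
HN type (ℓ=3): μ^(1)=9; μ^(2)=4; μ^(3)=-7/2

((1, 0, 0); (0, 0, 3); (3, 3, 0))


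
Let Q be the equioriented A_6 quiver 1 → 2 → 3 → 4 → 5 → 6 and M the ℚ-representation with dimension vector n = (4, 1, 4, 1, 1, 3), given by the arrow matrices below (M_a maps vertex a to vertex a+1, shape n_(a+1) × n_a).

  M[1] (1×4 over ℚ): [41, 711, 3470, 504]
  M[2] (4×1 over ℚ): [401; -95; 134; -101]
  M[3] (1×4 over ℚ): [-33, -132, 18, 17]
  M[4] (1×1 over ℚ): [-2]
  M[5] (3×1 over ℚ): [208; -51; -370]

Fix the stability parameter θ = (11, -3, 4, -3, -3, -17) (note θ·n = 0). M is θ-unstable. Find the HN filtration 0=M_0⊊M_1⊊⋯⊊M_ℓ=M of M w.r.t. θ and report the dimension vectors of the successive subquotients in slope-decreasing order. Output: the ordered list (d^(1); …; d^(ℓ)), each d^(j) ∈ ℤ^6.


Interval decomposition of M: I[1,1]^3, I[1,6], I[3,3]^3, I[6,6]^2.
HN type (ℓ=4): μ^(1)=11; μ^(2)=4; μ^(3)=-11/6; μ^(4)=-17

((3, 0, 0, 0, 0, 0); (0, 0, 3, 0, 0, 0); (1, 1, 1, 1, 1, 1); (0, 0, 0, 0, 0, 2))


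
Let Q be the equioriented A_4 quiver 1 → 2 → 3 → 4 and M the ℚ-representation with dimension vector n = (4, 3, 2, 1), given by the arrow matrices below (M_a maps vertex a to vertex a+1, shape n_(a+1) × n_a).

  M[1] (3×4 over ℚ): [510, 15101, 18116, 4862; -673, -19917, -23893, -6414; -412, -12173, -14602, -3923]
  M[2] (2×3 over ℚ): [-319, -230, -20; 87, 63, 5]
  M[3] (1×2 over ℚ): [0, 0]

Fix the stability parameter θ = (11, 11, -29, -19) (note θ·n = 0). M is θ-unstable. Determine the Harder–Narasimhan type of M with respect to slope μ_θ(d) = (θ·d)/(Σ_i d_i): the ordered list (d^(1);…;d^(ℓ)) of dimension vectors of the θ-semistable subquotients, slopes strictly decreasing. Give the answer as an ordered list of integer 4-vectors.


Barcode: M ≅ I[1,1], I[1,2], I[1,3]^2, I[4,4]. HN layers by μ_θ (3 steps, strictly decreasing):
  μ^(1)=11; μ^(2)=-7/3; μ^(3)=-19

((2, 1, 0, 0); (2, 2, 2, 0); (0, 0, 0, 1))


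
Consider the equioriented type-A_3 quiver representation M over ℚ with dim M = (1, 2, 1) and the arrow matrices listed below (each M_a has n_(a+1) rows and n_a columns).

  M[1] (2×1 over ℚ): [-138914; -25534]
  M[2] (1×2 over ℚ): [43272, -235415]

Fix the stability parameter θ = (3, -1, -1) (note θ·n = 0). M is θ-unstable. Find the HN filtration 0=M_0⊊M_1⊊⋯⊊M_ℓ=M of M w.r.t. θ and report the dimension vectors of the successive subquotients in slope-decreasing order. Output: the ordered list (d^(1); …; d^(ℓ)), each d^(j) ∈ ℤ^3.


Barcode: M ≅ I[1,3], I[2,2]. HN layers by μ_θ (2 steps, strictly decreasing):
  μ^(1)=1/3; μ^(2)=-1

((1, 1, 1); (0, 1, 0))


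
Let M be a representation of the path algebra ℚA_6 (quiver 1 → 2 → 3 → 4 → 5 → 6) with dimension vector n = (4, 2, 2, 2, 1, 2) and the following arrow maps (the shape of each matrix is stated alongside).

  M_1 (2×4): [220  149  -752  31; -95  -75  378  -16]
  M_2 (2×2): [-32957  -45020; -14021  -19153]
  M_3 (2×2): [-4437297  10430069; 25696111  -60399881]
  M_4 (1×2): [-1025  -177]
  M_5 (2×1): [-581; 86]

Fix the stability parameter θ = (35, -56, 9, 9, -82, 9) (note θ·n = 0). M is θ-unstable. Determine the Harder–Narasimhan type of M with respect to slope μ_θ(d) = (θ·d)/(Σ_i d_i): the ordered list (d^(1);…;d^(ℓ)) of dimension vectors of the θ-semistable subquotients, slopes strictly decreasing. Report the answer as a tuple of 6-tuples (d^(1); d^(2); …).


Interval decomposition of M: I[1,1]^2, I[1,4], I[1,6], I[6,6].
HN type (ℓ=4): μ^(1)=35; μ^(2)=9; μ^(3)=-21/2; μ^(4)=-17

((2, 0, 0, 0, 0, 0); (0, 0, 1, 1, 0, 2); (1, 1, 0, 0, 0, 0); (1, 1, 1, 1, 1, 0))


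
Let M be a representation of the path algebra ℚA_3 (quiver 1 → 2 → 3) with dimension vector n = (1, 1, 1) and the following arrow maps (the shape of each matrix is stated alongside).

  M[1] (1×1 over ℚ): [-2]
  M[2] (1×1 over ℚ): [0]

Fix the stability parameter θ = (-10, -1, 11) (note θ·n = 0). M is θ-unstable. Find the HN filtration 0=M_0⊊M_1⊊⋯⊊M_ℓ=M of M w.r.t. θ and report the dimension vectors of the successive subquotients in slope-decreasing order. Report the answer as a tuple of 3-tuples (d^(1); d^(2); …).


Interval decomposition of M: I[1,2], I[3,3].
HN type (ℓ=3): μ^(1)=11; μ^(2)=-1; μ^(3)=-10

((0, 0, 1); (0, 1, 0); (1, 0, 0))


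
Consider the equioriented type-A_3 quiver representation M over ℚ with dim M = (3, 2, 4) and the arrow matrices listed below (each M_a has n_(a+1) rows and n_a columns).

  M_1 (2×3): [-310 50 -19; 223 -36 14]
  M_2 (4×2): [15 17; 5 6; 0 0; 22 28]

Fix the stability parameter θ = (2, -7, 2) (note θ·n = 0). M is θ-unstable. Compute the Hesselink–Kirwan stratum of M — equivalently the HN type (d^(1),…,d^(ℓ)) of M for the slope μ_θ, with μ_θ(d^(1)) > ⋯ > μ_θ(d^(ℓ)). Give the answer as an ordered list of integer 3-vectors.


Via rank(M_{q-1}∘⋯∘M_p): M ≅ I[1,1], I[1,3]^2, I[3,3]^2.
μ_θ-semistable layers: μ^(1)=2; μ^(2)=-5/2

((1, 0, 4); (2, 2, 0))


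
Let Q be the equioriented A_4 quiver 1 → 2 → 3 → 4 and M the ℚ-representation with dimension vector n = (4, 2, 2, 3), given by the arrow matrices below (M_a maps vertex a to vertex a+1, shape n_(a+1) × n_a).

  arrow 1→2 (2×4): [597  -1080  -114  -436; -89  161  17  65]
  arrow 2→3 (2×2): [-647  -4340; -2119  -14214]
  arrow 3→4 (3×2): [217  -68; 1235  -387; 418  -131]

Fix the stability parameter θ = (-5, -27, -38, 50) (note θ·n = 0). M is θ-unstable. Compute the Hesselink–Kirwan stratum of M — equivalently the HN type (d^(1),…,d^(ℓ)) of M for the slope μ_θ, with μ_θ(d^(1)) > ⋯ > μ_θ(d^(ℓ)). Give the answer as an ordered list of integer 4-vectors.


Interval decomposition of M: I[1,1]^2, I[1,4]^2, I[4,4].
HN type (ℓ=3): μ^(1)=50; μ^(2)=-5; μ^(3)=-70/3

((0, 0, 0, 3); (2, 0, 0, 0); (2, 2, 2, 0))


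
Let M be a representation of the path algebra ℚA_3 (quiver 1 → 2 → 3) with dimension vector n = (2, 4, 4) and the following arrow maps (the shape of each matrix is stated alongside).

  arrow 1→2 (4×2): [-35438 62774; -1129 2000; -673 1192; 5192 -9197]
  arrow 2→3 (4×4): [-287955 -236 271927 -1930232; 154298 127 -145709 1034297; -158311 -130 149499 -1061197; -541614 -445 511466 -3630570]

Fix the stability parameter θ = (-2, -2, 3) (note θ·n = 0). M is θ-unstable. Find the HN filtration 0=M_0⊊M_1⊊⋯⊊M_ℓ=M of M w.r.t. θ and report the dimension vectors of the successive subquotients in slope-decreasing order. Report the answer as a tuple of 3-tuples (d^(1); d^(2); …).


Barcode: M ≅ I[1,3]^2, I[2,3]^2. HN layers by μ_θ (2 steps, strictly decreasing):
  μ^(1)=3; μ^(2)=-2

((0, 0, 4); (2, 4, 0))


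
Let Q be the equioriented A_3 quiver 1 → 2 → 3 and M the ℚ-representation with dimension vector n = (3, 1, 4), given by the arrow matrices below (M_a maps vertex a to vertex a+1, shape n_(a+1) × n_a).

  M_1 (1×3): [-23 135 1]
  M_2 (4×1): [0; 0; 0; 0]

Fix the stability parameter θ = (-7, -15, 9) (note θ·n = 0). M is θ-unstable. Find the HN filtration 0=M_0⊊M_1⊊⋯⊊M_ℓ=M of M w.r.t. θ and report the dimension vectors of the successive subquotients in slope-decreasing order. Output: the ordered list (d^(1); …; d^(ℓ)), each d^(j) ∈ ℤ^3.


Barcode: M ≅ I[1,1]^2, I[1,2], I[3,3]^4. HN layers by μ_θ (3 steps, strictly decreasing):
  μ^(1)=9; μ^(2)=-7; μ^(3)=-11

((0, 0, 4); (2, 0, 0); (1, 1, 0))


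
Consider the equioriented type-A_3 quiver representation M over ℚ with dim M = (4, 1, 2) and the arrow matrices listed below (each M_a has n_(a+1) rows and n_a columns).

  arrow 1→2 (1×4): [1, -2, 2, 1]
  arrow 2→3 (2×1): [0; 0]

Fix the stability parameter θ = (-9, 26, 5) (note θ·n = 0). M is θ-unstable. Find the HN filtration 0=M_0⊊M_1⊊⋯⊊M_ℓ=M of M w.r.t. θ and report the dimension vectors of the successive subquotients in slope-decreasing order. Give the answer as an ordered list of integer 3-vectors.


Barcode: M ≅ I[1,1]^3, I[1,2], I[3,3]^2. HN layers by μ_θ (3 steps, strictly decreasing):
  μ^(1)=26; μ^(2)=5; μ^(3)=-9

((0, 1, 0); (0, 0, 2); (4, 0, 0))


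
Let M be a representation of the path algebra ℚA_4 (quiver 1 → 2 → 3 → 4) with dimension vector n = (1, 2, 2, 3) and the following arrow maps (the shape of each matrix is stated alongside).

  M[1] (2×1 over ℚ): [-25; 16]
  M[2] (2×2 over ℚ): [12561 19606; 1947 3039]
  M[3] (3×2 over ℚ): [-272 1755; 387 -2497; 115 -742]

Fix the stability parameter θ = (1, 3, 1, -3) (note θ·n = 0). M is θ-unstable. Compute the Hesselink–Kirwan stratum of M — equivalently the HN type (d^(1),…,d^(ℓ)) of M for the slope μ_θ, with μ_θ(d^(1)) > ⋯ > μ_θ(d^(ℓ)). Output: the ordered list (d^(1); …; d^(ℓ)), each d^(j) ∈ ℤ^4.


Barcode: M ≅ I[1,4], I[2,4], I[4,4]. HN layers by μ_θ (3 steps, strictly decreasing):
  μ^(1)=1/2; μ^(2)=1/3; μ^(3)=-3

((1, 1, 1, 1); (0, 1, 1, 1); (0, 0, 0, 1))


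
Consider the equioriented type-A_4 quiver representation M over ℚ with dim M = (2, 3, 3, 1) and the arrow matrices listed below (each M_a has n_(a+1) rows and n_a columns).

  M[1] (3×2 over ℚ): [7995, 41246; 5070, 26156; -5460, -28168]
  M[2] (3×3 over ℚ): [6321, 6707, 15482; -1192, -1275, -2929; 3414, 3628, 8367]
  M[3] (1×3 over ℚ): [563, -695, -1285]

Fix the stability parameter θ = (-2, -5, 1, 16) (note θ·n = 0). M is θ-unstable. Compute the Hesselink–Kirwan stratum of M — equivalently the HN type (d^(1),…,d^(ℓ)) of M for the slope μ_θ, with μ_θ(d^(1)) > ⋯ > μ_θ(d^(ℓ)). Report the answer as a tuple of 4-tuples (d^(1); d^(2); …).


Barcode: M ≅ I[1,1], I[1,4], I[2,3]^2. HN layers by μ_θ (5 steps, strictly decreasing):
  μ^(1)=16; μ^(2)=1; μ^(3)=-2; μ^(4)=-7/2; μ^(5)=-5

((0, 0, 0, 1); (0, 0, 3, 0); (1, 0, 0, 0); (1, 1, 0, 0); (0, 2, 0, 0))


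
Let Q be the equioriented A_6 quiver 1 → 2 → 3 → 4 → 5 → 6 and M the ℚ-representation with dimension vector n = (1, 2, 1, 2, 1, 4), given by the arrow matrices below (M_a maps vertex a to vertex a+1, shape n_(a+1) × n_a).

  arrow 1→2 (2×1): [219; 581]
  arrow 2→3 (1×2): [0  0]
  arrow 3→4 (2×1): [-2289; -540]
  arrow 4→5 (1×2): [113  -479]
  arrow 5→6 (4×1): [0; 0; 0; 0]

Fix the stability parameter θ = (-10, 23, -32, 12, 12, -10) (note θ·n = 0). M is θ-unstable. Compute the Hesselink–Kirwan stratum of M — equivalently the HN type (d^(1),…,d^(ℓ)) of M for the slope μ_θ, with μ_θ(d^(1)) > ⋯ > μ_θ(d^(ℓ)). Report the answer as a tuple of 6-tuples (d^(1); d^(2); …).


Via rank(M_{q-1}∘⋯∘M_p): M ≅ I[1,2], I[2,2], I[3,5], I[4,4], I[6,6]^4.
μ_θ-semistable layers: μ^(1)=23; μ^(2)=12; μ^(3)=-10; μ^(4)=-32

((0, 2, 0, 0, 0, 0); (0, 0, 0, 2, 1, 0); (1, 0, 0, 0, 0, 4); (0, 0, 1, 0, 0, 0))


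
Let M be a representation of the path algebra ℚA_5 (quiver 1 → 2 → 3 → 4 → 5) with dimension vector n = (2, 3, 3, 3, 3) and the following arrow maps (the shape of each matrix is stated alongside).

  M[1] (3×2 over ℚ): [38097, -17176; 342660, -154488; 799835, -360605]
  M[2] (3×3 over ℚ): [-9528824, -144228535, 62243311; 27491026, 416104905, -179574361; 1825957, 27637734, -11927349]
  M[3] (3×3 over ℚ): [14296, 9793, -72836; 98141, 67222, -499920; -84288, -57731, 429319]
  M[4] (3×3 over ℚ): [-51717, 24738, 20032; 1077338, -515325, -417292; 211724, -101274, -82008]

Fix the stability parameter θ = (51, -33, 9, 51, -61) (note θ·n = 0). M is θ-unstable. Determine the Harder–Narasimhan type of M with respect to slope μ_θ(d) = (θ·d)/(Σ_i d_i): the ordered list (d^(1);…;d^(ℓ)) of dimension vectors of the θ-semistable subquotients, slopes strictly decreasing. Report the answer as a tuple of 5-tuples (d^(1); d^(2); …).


Via rank(M_{q-1}∘⋯∘M_p): M ≅ I[1,5]^2, I[2,4], I[5,5].
μ_θ-semistable layers: μ^(1)=51; μ^(2)=9; μ^(3)=17/5; μ^(4)=-33; μ^(5)=-61

((0, 0, 0, 1, 0); (0, 0, 1, 0, 0); (2, 2, 2, 2, 2); (0, 1, 0, 0, 0); (0, 0, 0, 0, 1))
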